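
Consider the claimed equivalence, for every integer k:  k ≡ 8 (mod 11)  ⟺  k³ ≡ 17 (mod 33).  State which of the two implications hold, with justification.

(⇒) This fails: take k = 19. Then 19 ≡ 8 (mod 11), but 19³ = 6859 ≡ 28 (mod 33), not 17.

(⇐) Conversely, the residues r modulo 33 with r³ ≡ 17 (mod 33) are exactly {8}, and each is ≡ 8 (mod 11).

Not equivalent: only (⇐) holds.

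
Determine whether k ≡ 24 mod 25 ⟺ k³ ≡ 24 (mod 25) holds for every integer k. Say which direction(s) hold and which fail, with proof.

[⇒] Suppose k ≡ 24 mod 25. Write k = 25j + 24. Then (25j + 24)³ = 15625j³ + 45000j² + 43200j + 13824 = 25(625j³ + 1800j² + 1728j + 552) + 24, so k³ ≡ 24 (mod 25).

[⇐] Conversely, suppose k³ ≡ 24 (mod 25). The only residue r in {0, …, 24} with r³ ≡ 24 (mod 25) is r = 24, so k ≡ 24 (mod 25).

Both directions hold.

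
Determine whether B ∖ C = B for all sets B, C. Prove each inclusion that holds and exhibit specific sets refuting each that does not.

(⊆) Let x ∈ B ∖ C. Then x ∈ B and x ∉ C, from which x ∈ B.

(⊇) This inclusion fails. Take B = {1}, C = {1}; then 1 ∈ B but 1 ∉ B ∖ C.

Only the forward inclusion holds.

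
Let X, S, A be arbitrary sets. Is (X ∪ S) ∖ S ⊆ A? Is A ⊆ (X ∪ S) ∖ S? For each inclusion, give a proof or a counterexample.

Both inclusions fail.

(⊆) This inclusion fails. Take X = {1}, S = ∅, A = ∅; then 1 ∈ (X ∪ S) ∖ S but 1 ∉ A.

(⊇) This inclusion fails. Take X = ∅, S = ∅, A = {1}; then 1 ∈ A but 1 ∉ (X ∪ S) ∖ S.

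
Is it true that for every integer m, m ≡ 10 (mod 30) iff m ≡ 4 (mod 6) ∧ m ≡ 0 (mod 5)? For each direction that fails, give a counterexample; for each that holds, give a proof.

(→) Suppose m ≡ 10 (mod 30); write m = 30j + 10. Since 6 ∣ 30, reducing mod 6 gives m ≡ 10 ≡ 4 (mod 6); since 5 ∣ 30, reducing mod 5 gives m ≡ 10 ≡ 0 (mod 5).

(←) Conversely, if m ≡ 4 (mod 6) and m ≡ 0 (mod 5), then by the Chinese remainder theorem m ≡ 10 (mod 30). This is exactly m ≡ 10 (mod 30).

Both implications hold.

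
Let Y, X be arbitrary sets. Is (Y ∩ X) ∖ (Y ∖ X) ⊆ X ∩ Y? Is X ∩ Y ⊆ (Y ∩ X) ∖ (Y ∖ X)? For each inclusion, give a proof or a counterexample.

The two sets are equal.

Forward inclusion. Let x ∈ (Y ∩ X) ∖ (Y ∖ X). Then x ∈ Y ∩ X, from which x ∈ X ∩ Y.

Reverse inclusion. Let x ∈ X ∩ Y. Then x ∈ Y ∩ X, from which x ∈ (Y ∩ X) ∖ (Y ∖ X).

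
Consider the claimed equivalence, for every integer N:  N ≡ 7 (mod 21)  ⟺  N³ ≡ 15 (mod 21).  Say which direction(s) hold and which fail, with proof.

Neither direction holds.

Forward direction. This fails: take N = 7. Then 7 ≡ 7 (mod 21), but 7³ = 343 ≡ 7 (mod 21), not 15.

Converse. This fails: take N = 9. Then 9³ = 729 ≡ 15 (mod 21), yet 9 ≡ 9 (mod 21), not 7.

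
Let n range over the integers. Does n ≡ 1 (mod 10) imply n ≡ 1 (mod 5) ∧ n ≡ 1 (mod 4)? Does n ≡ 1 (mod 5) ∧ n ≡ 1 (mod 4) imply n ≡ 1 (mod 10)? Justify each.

(⟹) This fails: n = 11 gives 11 ≡ 1 (mod 10) but 11 ≡ 3 (mod 4), so the conjunction on the right does not hold.

(⟸) Conversely, if n ≡ 1 (mod 5) and n ≡ 1 (mod 4), then by the Chinese remainder theorem n ≡ 1 (mod 20). Since 1 ≡ 1 (mod 10) and 10 ∣ 20, we get n ≡ 1 (mod 10).

Not equivalent: only (⇐) holds.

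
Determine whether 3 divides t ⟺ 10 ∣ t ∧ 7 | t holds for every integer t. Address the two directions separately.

[⇒] This fails: take t = 3. Certainly 3 ∣ 3, but 10 ∤ 3.

[⇐] This fails: take t = 70. Both 10 ∣ 70 and 7 ∣ 70, yet 70 is not a multiple of 3 (since 70 = 23·3 + 1), so 3 ∤ 70.

(⇒) fails and (⇐) fails.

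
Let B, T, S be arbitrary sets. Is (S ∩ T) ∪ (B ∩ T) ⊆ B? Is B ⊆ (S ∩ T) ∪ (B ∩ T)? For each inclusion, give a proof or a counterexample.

Neither inclusion holds.

Forward inclusion. This inclusion fails. Take B = ∅, T = {1}, S = {1}; then 1 ∈ (S ∩ T) ∪ (B ∩ T) but 1 ∉ B.

Reverse inclusion. This inclusion fails. Take B = {1}, T = ∅, S = ∅; then 1 ∈ B but 1 ∉ (S ∩ T) ∪ (B ∩ T).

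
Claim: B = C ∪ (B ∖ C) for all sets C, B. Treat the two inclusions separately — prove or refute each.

(⊆) Let x ∈ B. Then either x ∈ B and x ∉ C; or x ∈ C ∩ B. In each case x ∈ C ∪ (B ∖ C), so B ⊆ C ∪ (B ∖ C).

(⊇) This inclusion fails. Take C = {1}, B = ∅; then 1 ∈ C ∪ (B ∖ C) but 1 ∉ B.

The sets are not equal: only the forward inclusion holds.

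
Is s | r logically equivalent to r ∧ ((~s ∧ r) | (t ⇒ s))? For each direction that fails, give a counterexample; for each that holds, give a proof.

The forward direction fails; the converse holds.

(→) This fails. Under r = F, s = T, t = F, the left side is true but the right side is false.

(←) Assume the antecedent. If r is true, s | r reduces to true regardless of the other variables. If r is false, the antecedent cannot hold. Either way s | r holds.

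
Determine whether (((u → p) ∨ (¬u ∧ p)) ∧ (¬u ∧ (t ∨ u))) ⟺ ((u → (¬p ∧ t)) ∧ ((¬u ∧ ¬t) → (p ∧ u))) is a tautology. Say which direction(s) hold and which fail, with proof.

(⇒) holds; (⇐) fails.

(⇒) Assume the antecedent. If u is true, the antecedent cannot hold. If u is false, the antecedent forces (u = F, p = F, t = T) or (u = F, p = T, t = T), and the consequent holds there. Either way the consequent holds.

(⇐) This fails. Under u = T, p = F, t = T, the left side is false but the right side is true.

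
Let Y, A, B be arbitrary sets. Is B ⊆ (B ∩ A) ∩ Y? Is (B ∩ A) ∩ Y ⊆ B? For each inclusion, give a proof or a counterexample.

(⊆) This inclusion fails. Take Y = ∅, A = ∅, B = {1}; then 1 ∈ B but 1 ∉ (B ∩ A) ∩ Y.

(⊇) Let x ∈ (B ∩ A) ∩ Y. Then x ∈ Y ∩ A ∩ B, from which x ∈ B.

Only the reverse inclusion holds.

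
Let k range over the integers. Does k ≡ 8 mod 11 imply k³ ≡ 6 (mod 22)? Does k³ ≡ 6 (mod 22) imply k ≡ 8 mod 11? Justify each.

(⇒) This fails: take k = 19. Then 19 ≡ 8 (mod 11), but 19³ = 6859 ≡ 17 (mod 22), not 6.

(⇐) Conversely, the residues r modulo 22 with r³ ≡ 6 (mod 22) are exactly {8}, and each is ≡ 8 (mod 11).

Only the reverse direction holds.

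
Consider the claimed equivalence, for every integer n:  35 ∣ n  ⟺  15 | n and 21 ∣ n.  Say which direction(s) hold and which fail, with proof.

Not equivalent: only (⇐) holds.

[⇒] This fails: take n = 35. Certainly 35 ∣ 35, but 15 ∤ 35.

[⇐] Suppose 15 ∣ n and 21 ∣ n. Any common multiple of 15 and 21 is a multiple of their lcm; here lcm(15, 21) = 15·21/gcd(15, 21) = 315/3 = 105, so 105 ∣ n. Since 35 ∣ 105, it follows that 35 ∣ n.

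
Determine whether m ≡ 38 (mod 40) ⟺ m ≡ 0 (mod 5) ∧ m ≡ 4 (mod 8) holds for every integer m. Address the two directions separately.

[⇒] This fails: m = 38 gives 38 ≡ 38 (mod 40) but 38 ≡ 3 (mod 5), so the conjunction on the right does not hold.

[⇐] This fails: m = 20 satisfies both congruences on the right (20 ≡ 0 mod 5 and 20 ≡ 4 mod 8) yet 20 ≡ 20 (mod 40), not 38.

Neither implication holds.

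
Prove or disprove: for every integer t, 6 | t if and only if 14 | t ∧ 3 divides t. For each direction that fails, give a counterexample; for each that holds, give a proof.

(⟹) This fails: take t = 6. Certainly 6 ∣ 6, but 14 ∤ 6.

(⟸) Suppose 14 ∣ t and 3 ∣ t. Any common multiple of 14 and 3 is a multiple of their lcm; here gcd(14, 3) = 1, so lcm(14, 3) = 14·3 = 42, so 42 ∣ t. Since 6 ∣ 42, it follows that 6 ∣ t.

Only the reverse direction holds.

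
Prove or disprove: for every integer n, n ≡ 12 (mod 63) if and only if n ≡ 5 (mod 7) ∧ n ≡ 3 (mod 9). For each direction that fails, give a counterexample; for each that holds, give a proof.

(→) Suppose n ≡ 12 (mod 63); write n = 63j + 12. Since 7 ∣ 63, reducing mod 7 gives n ≡ 12 ≡ 5 (mod 7); since 9 ∣ 63, reducing mod 9 gives n ≡ 12 ≡ 3 (mod 9).

(←) Conversely, if n ≡ 5 (mod 7) and n ≡ 3 (mod 9), then by the Chinese remainder theorem n ≡ 12 (mod 63). This is exactly n ≡ 12 (mod 63).

Both directions hold.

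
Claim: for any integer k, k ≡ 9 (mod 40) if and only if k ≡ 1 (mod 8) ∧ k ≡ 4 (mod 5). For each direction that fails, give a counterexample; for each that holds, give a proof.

[⇒] Suppose k ≡ 9 (mod 40); write k = 40j + 9. Since 8 ∣ 40, reducing mod 8 gives k ≡ 9 ≡ 1 (mod 8); since 5 ∣ 40, reducing mod 5 gives k ≡ 9 ≡ 4 (mod 5).

[⇐] Conversely, if k ≡ 1 (mod 8) and k ≡ 4 (mod 5), then by the Chinese remainder theorem k ≡ 9 (mod 40). This is exactly k ≡ 9 (mod 40).

Both directions hold.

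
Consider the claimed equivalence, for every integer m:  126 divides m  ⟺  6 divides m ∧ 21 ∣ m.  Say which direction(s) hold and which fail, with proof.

[⇒] If 126 ∣ m, write m = 126q. Since 126 = 21·6, m = 6·(21q), so 6 ∣ m; and since 126 = 6·21, m = 21·(6q), so 21 ∣ m.

[⇐] This fails: take m = 42. Both 6 ∣ 42 and 21 ∣ 42, yet 42 is not a multiple of 126 (since 42 = 0·126 + 42), so 126 ∤ 42.

(⇒) holds; (⇐) fails.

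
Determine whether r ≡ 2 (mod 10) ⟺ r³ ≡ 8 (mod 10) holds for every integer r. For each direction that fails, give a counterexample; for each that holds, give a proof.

Both directions hold.

[⇒] Suppose r ≡ 2 (mod 10). Write r = 10j + 2. Then (10j + 2)³ = 1000j³ + 600j² + 120j + 8 = 10(100j³ + 60j² + 12j) + 8, so r³ ≡ 8 (mod 10).

[⇐] Conversely, suppose r³ ≡ 8 (mod 10). The only residue r in {0, …, 9} with r³ ≡ 8 (mod 10) is r = 2, so r ≡ 2 (mod 10).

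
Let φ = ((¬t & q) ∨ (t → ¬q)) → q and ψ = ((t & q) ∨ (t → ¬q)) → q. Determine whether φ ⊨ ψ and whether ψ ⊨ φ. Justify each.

Converse. Assume the antecedent. If t is true, the antecedent forces (t = T, q = T), and ((¬t & q) ∨ (t → ¬q)) → q holds there. If t is false, the antecedent forces (t = F, q = T), and ((¬t & q) ∨ (t → ¬q)) → q holds there. Either way ((¬t & q) ∨ (t → ¬q)) → q holds.

Forward direction. Assume the antecedent. If t is true, the antecedent forces (t = T, q = T), and ((t & q) ∨ (t → ¬q)) → q holds there. If t is false, the antecedent forces (t = F, q = T), and ((t & q) ∨ (t → ¬q)) → q holds there. Either way ((t & q) ∨ (t → ¬q)) → q holds.

Both directions hold; the statement is true.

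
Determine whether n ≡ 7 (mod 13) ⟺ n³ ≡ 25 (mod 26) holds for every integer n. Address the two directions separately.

(→) This fails: take n = 7. Then 7 ≡ 7 (mod 13), but 7³ = 343 ≡ 5 (mod 26), not 25.

(←) This fails: take n = 17. Then 17³ = 4913 ≡ 25 (mod 26), yet 17 ≡ 4 (mod 13), not 7.

(⇒) fails and (⇐) fails.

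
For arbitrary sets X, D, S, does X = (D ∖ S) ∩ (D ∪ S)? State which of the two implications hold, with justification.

(⟹) This inclusion fails. Take X = {1}, D = ∅, S = ∅; then 1 ∈ X but 1 ∉ (D ∖ S) ∩ (D ∪ S).

(⟸) This inclusion fails. Take X = ∅, D = {1}, S = ∅; then 1 ∈ (D ∖ S) ∩ (D ∪ S) but 1 ∉ X.

(⊆) fails and (⊇) fails.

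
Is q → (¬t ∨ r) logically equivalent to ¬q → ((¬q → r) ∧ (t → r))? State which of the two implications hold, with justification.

Both directions fail.

(→) This fails. Under q = F, t = F, r = F, the left side is true but the right side is false.

(←) This fails. Under q = T, t = T, r = F, the left side is false but the right side is true.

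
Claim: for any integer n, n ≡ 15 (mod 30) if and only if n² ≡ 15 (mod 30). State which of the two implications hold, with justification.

Both directions hold.

[⇒] Suppose n ≡ 15 (mod 30). Write n = 30j + 15. Then (30j + 15)² = 900j² + 900j + 225 = 30(30j² + 30j + 7) + 15, so n² ≡ 15 (mod 30).

[⇐] Conversely, suppose n² ≡ 15 (mod 30). The only residue r in {0, …, 29} with r² ≡ 15 (mod 30) is r = 15, so n ≡ 15 (mod 30).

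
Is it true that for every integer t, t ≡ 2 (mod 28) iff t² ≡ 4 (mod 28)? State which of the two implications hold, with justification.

Forward direction. Suppose t ≡ 2 (mod 28). Write t = 28j + 2. Then (28j + 2)² = 784j² + 112j + 4 = 28(28j² + 4j) + 4, so t² ≡ 4 (mod 28).

Converse. This fails: take t = 12. Then 12² = 144 ≡ 4 (mod 28), yet 12 ≡ 12 (mod 28), not 2.

(⇒) holds; (⇐) fails.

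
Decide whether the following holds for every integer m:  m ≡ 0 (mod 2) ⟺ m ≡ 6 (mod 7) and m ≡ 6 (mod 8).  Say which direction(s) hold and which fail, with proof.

The forward direction fails; the converse holds.

(⟹) This fails: m = 0 gives 0 ≡ 0 (mod 2) but 0 ≡ 0 (mod 7), so the conjunction on the right does not hold.

(⟸) Conversely, if m ≡ 6 (mod 7) and m ≡ 6 (mod 8), then by the Chinese remainder theorem m ≡ 6 (mod 56). Since 6 ≡ 0 (mod 2) and 2 ∣ 56, we get m ≡ 0 (mod 2).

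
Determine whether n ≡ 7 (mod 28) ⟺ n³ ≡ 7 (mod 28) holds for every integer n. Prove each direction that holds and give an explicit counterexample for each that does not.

Equivalent; both directions hold.

(←) Suppose n³ ≡ 7 (mod 28). The only residue r in {0, …, 27} with r³ ≡ 7 (mod 28) is r = 7, so n ≡ 7 (mod 28).

(→) Suppose n ≡ 7 (mod 28). Write n = 28j + 7. Then (28j + 7)³ = 21952j³ + 16464j² + 4116j + 343 = 28(784j³ + 588j² + 147j + 12) + 7, so n³ ≡ 7 (mod 28).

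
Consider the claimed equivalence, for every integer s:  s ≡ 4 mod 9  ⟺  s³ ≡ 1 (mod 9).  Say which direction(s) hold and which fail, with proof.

Forward direction. Suppose s ≡ 4 mod 9. Write s = 9j + 4. Then (9j + 4)³ = 729j³ + 972j² + 432j + 64 = 9(81j³ + 108j² + 48j + 7) + 1, so s³ ≡ 1 (mod 9).

Converse. This fails: take s = 1. Then 1³ = 1 ≡ 1 (mod 9), yet 1 ≡ 1 (mod 9), not 4.

Only the forward direction holds.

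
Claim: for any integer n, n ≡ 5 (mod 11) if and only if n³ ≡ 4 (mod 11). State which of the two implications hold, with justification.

(⇒) Suppose n ≡ 5 (mod 11). Write n = 11j + 5. Then (11j + 5)³ = 1331j³ + 1815j² + 825j + 125 = 11(121j³ + 165j² + 75j + 11) + 4, so n³ ≡ 4 (mod 11).

(⇐) Conversely, suppose n³ ≡ 4 (mod 11). The only residue r in {0, …, 10} with r³ ≡ 4 (mod 11) is r = 5, so n ≡ 5 (mod 11).

Both implications hold.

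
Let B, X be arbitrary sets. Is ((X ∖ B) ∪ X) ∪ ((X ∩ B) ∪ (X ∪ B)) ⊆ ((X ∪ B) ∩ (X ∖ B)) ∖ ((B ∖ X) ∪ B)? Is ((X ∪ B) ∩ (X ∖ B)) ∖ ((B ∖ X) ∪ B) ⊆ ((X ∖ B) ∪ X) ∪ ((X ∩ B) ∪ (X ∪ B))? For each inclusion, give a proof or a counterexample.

(⊆) This inclusion fails. Take B = {1}, X = ∅; then 1 ∈ ((X ∖ B) ∪ X) ∪ ((X ∩ B) ∪ (X ∪ B)) but 1 ∉ ((X ∪ B) ∩ (X ∖ B)) ∖ ((B ∖ X) ∪ B).

(⊇) Let x ∈ ((X ∪ B) ∩ (X ∖ B)) ∖ ((B ∖ X) ∪ B). Then x ∈ X and x ∉ B, from which x ∈ ((X ∖ B) ∪ X) ∪ ((X ∩ B) ∪ (X ∪ B)).

The sets are not equal: only the reverse inclusion holds.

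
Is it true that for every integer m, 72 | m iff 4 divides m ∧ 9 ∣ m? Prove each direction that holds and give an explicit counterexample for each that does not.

(⟸) This fails: take m = 36. Both 4 ∣ 36 and 9 ∣ 36, yet 36 is not a multiple of 72 (since 36 = 0·72 + 36), so 72 ∤ 36.

(⟹) If 72 ∣ m, write m = 72q. Since 72 = 18·4, m = 4·(18q), so 4 ∣ m; and since 72 = 8·9, m = 9·(8q), so 9 ∣ m.

(⇒) holds; (⇐) fails.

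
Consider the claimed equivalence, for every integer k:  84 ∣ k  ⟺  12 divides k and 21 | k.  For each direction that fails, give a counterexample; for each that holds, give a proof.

Both directions hold.

[⇒] If 84 ∣ k, write k = 84q. Since 84 = 7·12, k = 12·(7q), so 12 ∣ k; and since 84 = 4·21, k = 21·(4q), so 21 ∣ k.

[⇐] Suppose 12 ∣ k and 21 ∣ k. Any common multiple of 12 and 21 is a multiple of their lcm; here lcm(12, 21) = 12·21/gcd(12, 21) = 252/3 = 84, so 84 ∣ k.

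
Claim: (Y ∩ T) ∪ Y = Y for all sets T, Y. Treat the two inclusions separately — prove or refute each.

(⊇) Let x ∈ Y. Then either x ∈ Y and x ∉ T; or x ∈ T ∩ Y. In each case x ∈ (Y ∩ T) ∪ Y, so Y ⊆ (Y ∩ T) ∪ Y.

(⊆) Let x ∈ (Y ∩ T) ∪ Y. Then either x ∈ Y and x ∉ T; or x ∈ T ∩ Y. In each case x ∈ Y, so (Y ∩ T) ∪ Y ⊆ Y.

The two sets are equal.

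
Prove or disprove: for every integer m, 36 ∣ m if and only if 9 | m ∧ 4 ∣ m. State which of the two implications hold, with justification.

The biconditional holds.

(⟸) Suppose 9 ∣ m and 4 ∣ m. Any common multiple of 9 and 4 is a multiple of their lcm; here gcd(9, 4) = 1, so lcm(9, 4) = 9·4 = 36, so 36 ∣ m.

(⟹) If 36 ∣ m, write m = 36q. Since 36 = 4·9, m = 9·(4q), so 9 ∣ m; and since 36 = 9·4, m = 4·(9q), so 4 ∣ m.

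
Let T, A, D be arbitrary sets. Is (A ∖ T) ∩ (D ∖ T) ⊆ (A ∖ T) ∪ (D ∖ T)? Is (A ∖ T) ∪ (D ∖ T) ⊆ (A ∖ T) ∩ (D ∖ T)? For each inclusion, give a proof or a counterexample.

Forward inclusion. Let x ∈ (A ∖ T) ∩ (D ∖ T). Then x ∈ A ∩ D and x ∉ T, from which x ∈ (A ∖ T) ∪ (D ∖ T).

Reverse inclusion. This inclusion fails. Take T = ∅, A = {1}, D = ∅; then 1 ∈ (A ∖ T) ∪ (D ∖ T) but 1 ∉ (A ∖ T) ∩ (D ∖ T).

Only the forward inclusion holds.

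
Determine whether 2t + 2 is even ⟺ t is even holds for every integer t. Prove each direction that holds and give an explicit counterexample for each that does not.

(⟸) Suppose t is even. Since 2 is even, 2t is even for every t, so 2t + 2 has the same parity as 2, which is even. Hence 2t + 2 is even.

(⟹) This fails: take t = 7. Then 2t + 2 = 16, which is even, yet t = 7 is odd, not even.

Only the converse holds.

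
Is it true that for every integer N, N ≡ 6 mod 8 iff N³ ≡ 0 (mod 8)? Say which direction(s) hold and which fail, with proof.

(⇐) This fails: take N = 0. Then 0³ = 0 ≡ 0 (mod 8), yet 0 ≡ 0 (mod 8), not 6.

(⇒) Suppose N ≡ 6 mod 8. Write N = 8j + 6. Then (8j + 6)³ = 512j³ + 1152j² + 864j + 216 = 8(64j³ + 144j² + 108j + 27) + 0, so N³ ≡ 0 (mod 8).

Only the forward direction holds.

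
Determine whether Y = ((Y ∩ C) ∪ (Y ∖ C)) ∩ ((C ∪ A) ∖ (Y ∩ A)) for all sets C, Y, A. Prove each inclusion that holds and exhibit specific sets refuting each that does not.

The sets are not equal: only the reverse inclusion holds.

(⊆) This inclusion fails. Take C = ∅, Y = {1}, A = ∅; then 1 ∈ Y but 1 ∉ ((Y ∩ C) ∪ (Y ∖ C)) ∩ ((C ∪ A) ∖ (Y ∩ A)).

(⊇) Let x ∈ ((Y ∩ C) ∪ (Y ∖ C)) ∩ ((C ∪ A) ∖ (Y ∩ A)). Then x ∈ C ∩ Y and x ∉ A, from which x ∈ Y.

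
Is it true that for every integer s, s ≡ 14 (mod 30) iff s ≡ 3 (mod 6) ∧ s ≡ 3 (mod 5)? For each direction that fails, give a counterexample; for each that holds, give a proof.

Both directions fail.

(⇒) This fails: s = 14 gives 14 ≡ 14 (mod 30) but 14 ≡ 2 (mod 6), so the conjunction on the right does not hold.

(⇐) This fails: s = 3 satisfies both congruences on the right (3 ≡ 3 mod 6 and 3 ≡ 3 mod 5) yet 3 ≡ 3 (mod 30), not 14.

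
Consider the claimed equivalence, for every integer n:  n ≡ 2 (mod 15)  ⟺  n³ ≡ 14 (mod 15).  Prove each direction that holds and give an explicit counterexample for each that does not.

(→) This fails: take n = 2. Then 2 ≡ 2 (mod 15), but 2³ = 8 ≡ 8 (mod 15), not 14.

(←) This fails: take n = 14. Then 14³ = 2744 ≡ 14 (mod 15), yet 14 ≡ 14 (mod 15), not 2.

(⇒) fails and (⇐) fails.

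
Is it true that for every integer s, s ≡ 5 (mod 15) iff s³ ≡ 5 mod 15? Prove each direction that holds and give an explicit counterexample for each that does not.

Both directions hold.

(←) Suppose s³ ≡ 5 (mod 15). The only residue r in {0, …, 14} with r³ ≡ 5 (mod 15) is r = 5, so s ≡ 5 (mod 15).

(→) Suppose s ≡ 5 (mod 15). Write s = 15j + 5. Then (15j + 5)³ = 3375j³ + 3375j² + 1125j + 125 = 15(225j³ + 225j² + 75j + 8) + 5, so s³ ≡ 5 (mod 15).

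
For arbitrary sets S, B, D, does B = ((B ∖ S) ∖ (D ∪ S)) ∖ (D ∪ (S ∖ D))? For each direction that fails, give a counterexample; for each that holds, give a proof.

Only the reverse inclusion holds.

Forward inclusion. This inclusion fails. Take S = {1}, B = {1}, D = ∅; then 1 ∈ B but 1 ∉ ((B ∖ S) ∖ (D ∪ S)) ∖ (D ∪ (S ∖ D)).

Reverse inclusion. Let x ∈ ((B ∖ S) ∖ (D ∪ S)) ∖ (D ∪ (S ∖ D)). Then x ∈ B and x ∉ S, D, from which x ∈ B.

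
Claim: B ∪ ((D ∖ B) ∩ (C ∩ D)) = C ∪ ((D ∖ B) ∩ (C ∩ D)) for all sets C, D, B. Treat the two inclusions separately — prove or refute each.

Both inclusions fail.

(⊆) This inclusion fails. Take C = ∅, D = ∅, B = {1}; then 1 ∈ B ∪ ((D ∖ B) ∩ (C ∩ D)) but 1 ∉ C ∪ ((D ∖ B) ∩ (C ∩ D)).

(⊇) This inclusion fails. Take C = {1}, D = ∅, B = ∅; then 1 ∈ C ∪ ((D ∖ B) ∩ (C ∩ D)) but 1 ∉ B ∪ ((D ∖ B) ∩ (C ∩ D)).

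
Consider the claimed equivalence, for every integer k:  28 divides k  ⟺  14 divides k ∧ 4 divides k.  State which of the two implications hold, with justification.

(→) If 28 ∣ k, write k = 28q. Since 28 = 2·14, k = 14·(2q), so 14 ∣ k; and since 28 = 7·4, k = 4·(7q), so 4 ∣ k.

(←) Suppose 14 ∣ k and 4 ∣ k. Any common multiple of 14 and 4 is a multiple of their lcm; here lcm(14, 4) = 14·4/gcd(14, 4) = 56/2 = 28, so 28 ∣ k.

Both implications hold.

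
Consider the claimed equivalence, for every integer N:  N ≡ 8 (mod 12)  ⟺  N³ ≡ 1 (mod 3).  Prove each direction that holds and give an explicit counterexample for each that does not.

(→) This fails: take N = 8. Then 8 ≡ 8 (mod 12), but 8³ = 512 ≡ 2 (mod 3), not 1.

(←) This fails: take N = 1. Then 1³ = 1 ≡ 1 (mod 3), yet 1 ≡ 1 (mod 12), not 8.

(⇒) fails and (⇐) fails.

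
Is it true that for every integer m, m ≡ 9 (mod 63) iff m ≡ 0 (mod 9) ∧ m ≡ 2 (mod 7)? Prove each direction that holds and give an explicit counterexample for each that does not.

(←) If m ≡ 0 (mod 9) and m ≡ 2 (mod 7), then by the Chinese remainder theorem m ≡ 9 (mod 63). This is exactly m ≡ 9 (mod 63).

(→) Suppose m ≡ 9 (mod 63); write m = 63j + 9. Since 9 ∣ 63, reducing mod 9 gives m ≡ 9 ≡ 0 (mod 9); since 7 ∣ 63, reducing mod 7 gives m ≡ 9 ≡ 2 (mod 7).

Both directions hold.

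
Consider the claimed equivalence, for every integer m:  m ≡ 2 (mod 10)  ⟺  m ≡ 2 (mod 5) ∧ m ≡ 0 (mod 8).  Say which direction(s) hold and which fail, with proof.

(⇒) This fails: m = 2 gives 2 ≡ 2 (mod 10) but 2 ≡ 2 (mod 8), so the conjunction on the right does not hold.

(⇐) Conversely, if m ≡ 2 (mod 5) and m ≡ 0 (mod 8), then by the Chinese remainder theorem m ≡ 32 (mod 40). Since 32 ≡ 2 (mod 10) and 10 ∣ 40, we get m ≡ 2 (mod 10).

Not equivalent: only (⇐) holds.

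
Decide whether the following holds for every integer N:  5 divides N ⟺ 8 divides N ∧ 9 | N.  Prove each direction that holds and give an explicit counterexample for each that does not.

(⇒) This fails: take N = 5. Certainly 5 ∣ 5, but 8 ∤ 5.

(⇐) This fails: take N = 72. Both 8 ∣ 72 and 9 ∣ 72, yet 72 is not a multiple of 5 (since 72 = 14·5 + 2), so 5 ∤ 72.

Neither implication holds.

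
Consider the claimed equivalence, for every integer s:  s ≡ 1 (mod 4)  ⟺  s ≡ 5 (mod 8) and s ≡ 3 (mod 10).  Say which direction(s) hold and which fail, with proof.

[⇐] If s ≡ 5 (mod 8) and s ≡ 3 (mod 10), then by the Chinese remainder theorem s ≡ 13 (mod 40). Since 13 ≡ 1 (mod 4) and 4 ∣ 40, we get s ≡ 1 (mod 4).

[⇒] This fails: s = 1 gives 1 ≡ 1 (mod 4) but 1 ≡ 1 (mod 8), so the conjunction on the right does not hold.

Only the reverse direction holds.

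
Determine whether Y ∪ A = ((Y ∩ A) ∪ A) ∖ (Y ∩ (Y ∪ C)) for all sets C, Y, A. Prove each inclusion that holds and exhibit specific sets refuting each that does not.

(⊆) fails; (⊇) holds.

(⊆) This inclusion fails. Take C = ∅, Y = {1}, A = ∅; then 1 ∈ Y ∪ A but 1 ∉ ((Y ∩ A) ∪ A) ∖ (Y ∩ (Y ∪ C)).

(⊇) Let x ∈ ((Y ∩ A) ∪ A) ∖ (Y ∩ (Y ∪ C)). Then either x ∈ A and x ∉ C, Y; or x ∈ C ∩ A and x ∉ Y. In each case x ∈ Y ∪ A, so ((Y ∩ A) ∪ A) ∖ (Y ∩ (Y ∪ C)) ⊆ Y ∪ A.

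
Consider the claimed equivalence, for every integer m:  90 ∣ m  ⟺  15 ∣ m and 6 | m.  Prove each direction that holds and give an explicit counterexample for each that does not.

(→) If 90 ∣ m, write m = 90q. Since 90 = 6·15, m = 15·(6q), so 15 ∣ m; and since 90 = 15·6, m = 6·(15q), so 6 ∣ m.

(←) This fails: take m = 30. Both 15 ∣ 30 and 6 ∣ 30, yet 30 is not a multiple of 90 (since 30 = 0·90 + 30), so 90 ∤ 30.

(⇒) holds; (⇐) fails.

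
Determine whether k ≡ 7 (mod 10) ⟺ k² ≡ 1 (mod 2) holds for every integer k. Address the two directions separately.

(→) Suppose k ≡ 7 (mod 10). Then k² ≡ 7² = 49 (mod 10), and since 2 ∣ 10, also k² ≡ 1 (mod 2).

(←) This fails: take k = 1. Then 1² = 1 ≡ 1 (mod 2), yet 1 ≡ 1 (mod 10), not 7.

(⇒) holds; (⇐) fails.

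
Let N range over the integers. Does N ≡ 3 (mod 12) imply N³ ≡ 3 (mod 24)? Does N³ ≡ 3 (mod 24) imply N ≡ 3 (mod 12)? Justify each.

(⇒) This fails: take N = 15. Then 15 ≡ 3 (mod 12), but 15³ = 3375 ≡ 15 (mod 24), not 3.

(⇐) Conversely, the residues r modulo 24 with r³ ≡ 3 (mod 24) are exactly {3}, and each is ≡ 3 (mod 12).

Only the reverse direction holds.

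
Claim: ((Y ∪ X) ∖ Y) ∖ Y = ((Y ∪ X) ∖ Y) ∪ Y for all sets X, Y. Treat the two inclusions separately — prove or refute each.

(⟹) Let x ∈ ((Y ∪ X) ∖ Y) ∖ Y. Then x ∈ X and x ∉ Y, from which x ∈ ((Y ∪ X) ∖ Y) ∪ Y.

(⟸) This inclusion fails. Take X = ∅, Y = {1}; then 1 ∈ ((Y ∪ X) ∖ Y) ∪ Y but 1 ∉ ((Y ∪ X) ∖ Y) ∖ Y.

Only the forward inclusion holds.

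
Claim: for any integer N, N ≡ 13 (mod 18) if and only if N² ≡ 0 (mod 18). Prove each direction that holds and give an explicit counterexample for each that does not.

(⇒) fails and (⇐) fails.

[⇒] This fails: take N = 13. Then 13 ≡ 13 (mod 18), but 13² = 169 ≡ 7 (mod 18), not 0.

[⇐] This fails: take N = 0. Then 0² = 0 ≡ 0 (mod 18), yet 0 ≡ 0 (mod 18), not 13.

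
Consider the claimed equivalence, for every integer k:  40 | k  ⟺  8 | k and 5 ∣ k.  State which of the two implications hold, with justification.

The biconditional holds.

Forward direction. If 40 ∣ k, write k = 40q. Since 40 = 5·8, k = 8·(5q), so 8 ∣ k; and since 40 = 8·5, k = 5·(8q), so 5 ∣ k.

Converse. Suppose 8 ∣ k and 5 ∣ k. Any common multiple of 8 and 5 is a multiple of their lcm; here gcd(8, 5) = 1, so lcm(8, 5) = 8·5 = 40, so 40 ∣ k.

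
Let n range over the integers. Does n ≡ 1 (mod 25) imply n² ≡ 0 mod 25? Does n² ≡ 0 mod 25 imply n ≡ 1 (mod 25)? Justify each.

Neither direction holds.

(→) This fails: take n = 1. Then 1 ≡ 1 (mod 25), but 1² = 1 ≡ 1 (mod 25), not 0.

(←) This fails: take n = 0. Then 0² = 0 ≡ 0 (mod 25), yet 0 ≡ 0 (mod 25), not 1.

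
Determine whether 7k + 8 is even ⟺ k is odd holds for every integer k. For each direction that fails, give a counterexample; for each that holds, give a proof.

(⟹) This fails: k = 2 gives 7k + 8 = 22, which is even, but 2 is even, not odd.

(⟸) This also fails: k = 5 is odd, but 7k + 8 = 43 is odd, not even.

Both directions fail.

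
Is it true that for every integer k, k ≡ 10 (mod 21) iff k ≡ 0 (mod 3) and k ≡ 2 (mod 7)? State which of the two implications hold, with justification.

Neither implication holds.

Forward direction. This fails: k = 10 gives 10 ≡ 10 (mod 21) but 10 ≡ 1 (mod 3), so the conjunction on the right does not hold.

Converse. This fails: k = 9 satisfies both congruences on the right (9 ≡ 0 mod 3 and 9 ≡ 2 mod 7) yet 9 ≡ 9 (mod 21), not 10.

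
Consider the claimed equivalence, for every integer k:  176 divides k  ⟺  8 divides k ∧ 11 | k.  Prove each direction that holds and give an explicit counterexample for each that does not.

[⇐] This fails: take k = 88. Both 8 ∣ 88 and 11 ∣ 88, yet 88 is not a multiple of 176 (since 88 = 0·176 + 88), so 176 ∤ 88.

[⇒] If 176 ∣ k, write k = 176q. Since 176 = 22·8, k = 8·(22q), so 8 ∣ k; and since 176 = 16·11, k = 11·(16q), so 11 ∣ k.

Not equivalent: only (⇒) holds.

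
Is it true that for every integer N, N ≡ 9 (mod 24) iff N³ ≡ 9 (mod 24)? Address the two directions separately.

Both directions hold; the statement is true.

[⇐] Suppose N³ ≡ 9 (mod 24). The only residue r in {0, …, 23} with r³ ≡ 9 (mod 24) is r = 9, so N ≡ 9 (mod 24).

[⇒] Suppose N ≡ 9 (mod 24). Write N = 24j + 9. Then (24j + 9)³ = 13824j³ + 15552j² + 5832j + 729 = 24(576j³ + 648j² + 243j + 30) + 9, so N³ ≡ 9 (mod 24).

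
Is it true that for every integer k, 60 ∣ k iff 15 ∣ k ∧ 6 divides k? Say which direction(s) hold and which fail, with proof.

(⇒) If 60 ∣ k, write k = 60q. Since 60 = 4·15, k = 15·(4q), so 15 ∣ k; and since 60 = 10·6, k = 6·(10q), so 6 ∣ k.

(⇐) This fails: take k = 30. Both 15 ∣ 30 and 6 ∣ 30, yet 30 is not a multiple of 60 (since 30 = 0·60 + 30), so 60 ∤ 30.

(⇒) holds; (⇐) fails.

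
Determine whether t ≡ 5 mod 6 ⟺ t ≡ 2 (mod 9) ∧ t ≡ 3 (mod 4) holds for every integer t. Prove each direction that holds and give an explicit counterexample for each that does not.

Only the converse holds.

Forward direction. This fails: t = 35 gives 35 ≡ 5 (mod 6) but 35 ≡ 8 (mod 9), so the conjunction on the right does not hold.

Converse. If t ≡ 2 (mod 9) and t ≡ 3 (mod 4), then by the Chinese remainder theorem t ≡ 11 (mod 36). Since 11 ≡ 5 (mod 6) and 6 ∣ 36, we get t ≡ 5 (mod 6).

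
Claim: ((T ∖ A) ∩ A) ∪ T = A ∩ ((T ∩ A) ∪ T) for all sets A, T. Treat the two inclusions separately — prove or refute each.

Only the reverse inclusion holds.

(⊆) This inclusion fails. Take A = ∅, T = {1}; then 1 ∈ ((T ∖ A) ∩ A) ∪ T but 1 ∉ A ∩ ((T ∩ A) ∪ T).

(⊇) Let x ∈ A ∩ ((T ∩ A) ∪ T). Then x ∈ A ∩ T, from which x ∈ ((T ∖ A) ∩ A) ∪ T.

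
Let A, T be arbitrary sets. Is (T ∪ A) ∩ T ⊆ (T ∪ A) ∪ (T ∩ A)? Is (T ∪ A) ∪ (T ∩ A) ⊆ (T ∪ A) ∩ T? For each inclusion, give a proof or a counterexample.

(⊆) holds; (⊇) fails.

(⟹) Let x ∈ (T ∪ A) ∩ T. Then either x ∈ T and x ∉ A; or x ∈ A ∩ T. In each case x ∈ (T ∪ A) ∪ (T ∩ A), so (T ∪ A) ∩ T ⊆ (T ∪ A) ∪ (T ∩ A).

(⟸) This inclusion fails. Take A = {1}, T = ∅; then 1 ∈ (T ∪ A) ∪ (T ∩ A) but 1 ∉ (T ∪ A) ∩ T.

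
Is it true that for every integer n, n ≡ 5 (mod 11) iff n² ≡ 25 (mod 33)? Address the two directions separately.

Both directions fail.

(→) This fails: take n = 27. Then 27 ≡ 5 (mod 11), but 27² = 729 ≡ 3 (mod 33), not 25.

(←) This fails: take n = 17. Then 17² = 289 ≡ 25 (mod 33), yet 17 ≡ 6 (mod 11), not 5.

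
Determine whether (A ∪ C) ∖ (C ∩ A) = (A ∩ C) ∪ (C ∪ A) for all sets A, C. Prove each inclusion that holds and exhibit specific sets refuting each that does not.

(⟹) Let x ∈ (A ∪ C) ∖ (C ∩ A). Then either x ∈ A and x ∉ C; or x ∈ C and x ∉ A. In each case x ∈ (A ∩ C) ∪ (C ∪ A), so (A ∪ C) ∖ (C ∩ A) ⊆ (A ∩ C) ∪ (C ∪ A).

(⟸) This inclusion fails. Take A = {1}, C = {1}; then 1 ∈ (A ∩ C) ∪ (C ∪ A) but 1 ∉ (A ∪ C) ∖ (C ∩ A).

(⊆) holds; (⊇) fails.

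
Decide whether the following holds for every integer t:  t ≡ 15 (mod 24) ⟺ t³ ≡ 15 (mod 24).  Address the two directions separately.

Both directions hold; the statement is true.

(⇒) Suppose t ≡ 15 (mod 24). Write t = 24j + 15. Then (24j + 15)³ = 13824j³ + 25920j² + 16200j + 3375 = 24(576j³ + 1080j² + 675j + 140) + 15, so t³ ≡ 15 (mod 24).

(⇐) Conversely, suppose t³ ≡ 15 (mod 24). The only residue r in {0, …, 23} with r³ ≡ 15 (mod 24) is r = 15, so t ≡ 15 (mod 24).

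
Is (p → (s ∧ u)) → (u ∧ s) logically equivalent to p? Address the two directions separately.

Only the converse holds.

[⇒] This fails. Under s = T, p = F, u = T, the left side is true but the right side is false.

[⇐] Assume the antecedent. If s is true, the antecedent forces (s = T, p = T, u = F) or (s = T, p = T, u = T), and (p → (s ∧ u)) → (u ∧ s) holds there. If s is false, the antecedent forces (s = F, p = T, u = F) or (s = F, p = T, u = T), and (p → (s ∧ u)) → (u ∧ s) holds there. Either way (p → (s ∧ u)) → (u ∧ s) holds.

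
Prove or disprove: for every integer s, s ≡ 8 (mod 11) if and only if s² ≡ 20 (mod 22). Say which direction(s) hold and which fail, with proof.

Both directions fail.

(⟹) This fails: take s = 19. Then 19 ≡ 8 (mod 11), but 19² = 361 ≡ 9 (mod 22), not 20.

(⟸) This fails: take s = 14. Then 14² = 196 ≡ 20 (mod 22), yet 14 ≡ 3 (mod 11), not 8.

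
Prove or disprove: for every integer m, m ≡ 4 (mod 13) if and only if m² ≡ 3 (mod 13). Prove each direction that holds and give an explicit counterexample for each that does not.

(→) Suppose m ≡ 4 (mod 13). Write m = 13j + 4. Then (13j + 4)² = 169j² + 104j + 16 = 13(13j² + 8j + 1) + 3, so m² ≡ 3 (mod 13).

(←) This fails: take m = 9. Then 9² = 81 ≡ 3 (mod 13), yet 9 ≡ 9 (mod 13), not 4.

The forward direction holds; the converse fails.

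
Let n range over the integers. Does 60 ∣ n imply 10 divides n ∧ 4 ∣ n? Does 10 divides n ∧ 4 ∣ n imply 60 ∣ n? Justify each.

Forward direction. If 60 ∣ n, write n = 60q. Since 60 = 6·10, n = 10·(6q), so 10 ∣ n; and since 60 = 15·4, n = 4·(15q), so 4 ∣ n.

Converse. This fails: take n = 20. Both 10 ∣ 20 and 4 ∣ 20, yet 20 is not a multiple of 60 (since 20 = 0·60 + 20), so 60 ∤ 20.

Only the forward implication holds.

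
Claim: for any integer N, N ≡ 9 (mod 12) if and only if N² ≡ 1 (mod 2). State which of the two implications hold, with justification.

Only the forward direction holds.

(⇒) Suppose N ≡ 9 (mod 12). Then N² ≡ 9² = 81 (mod 12), and since 2 ∣ 12, also N² ≡ 1 (mod 2).

(⇐) This fails: take N = 1. Then 1² = 1 ≡ 1 (mod 2), yet 1 ≡ 1 (mod 12), not 9.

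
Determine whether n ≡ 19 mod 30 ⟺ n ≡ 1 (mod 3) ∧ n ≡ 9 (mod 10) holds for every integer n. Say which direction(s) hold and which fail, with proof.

[⇒] Suppose n ≡ 19 (mod 30); write n = 30j + 19. Since 3 ∣ 30, reducing mod 3 gives n ≡ 19 ≡ 1 (mod 3); since 10 ∣ 30, reducing mod 10 gives n ≡ 19 ≡ 9 (mod 10).

[⇐] Conversely, if n ≡ 1 (mod 3) and n ≡ 9 (mod 10), then by the Chinese remainder theorem n ≡ 19 (mod 30). This is exactly n ≡ 19 (mod 30).

Both directions hold.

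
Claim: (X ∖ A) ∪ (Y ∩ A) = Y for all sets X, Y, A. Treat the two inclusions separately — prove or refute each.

(⊆) fails and (⊇) fails.

(⊆) This inclusion fails. Take X = {1}, Y = ∅, A = ∅; then 1 ∈ (X ∖ A) ∪ (Y ∩ A) but 1 ∉ Y.

(⊇) This inclusion fails. Take X = ∅, Y = {1}, A = ∅; then 1 ∈ Y but 1 ∉ (X ∖ A) ∪ (Y ∩ A).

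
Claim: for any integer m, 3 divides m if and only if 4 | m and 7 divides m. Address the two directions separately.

(⇒) fails and (⇐) fails.

Forward direction. This fails: take m = 3. Certainly 3 ∣ 3, but 4 ∤ 3.

Converse. This fails: take m = 28. Both 4 ∣ 28 and 7 ∣ 28, yet 28 is not a multiple of 3 (since 28 = 9·3 + 1), so 3 ∤ 28.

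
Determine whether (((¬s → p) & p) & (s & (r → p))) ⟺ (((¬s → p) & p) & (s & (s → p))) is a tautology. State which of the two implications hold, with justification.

[⇒] Assume the antecedent. If r is true, the antecedent forces (r = T, p = T, s = T), and ((¬s → p) & p) & (s & (s → p)) holds there. If r is false, the antecedent forces (r = F, p = T, s = T), and ((¬s → p) & p) & (s & (s → p)) holds there. Either way ((¬s → p) & p) & (s & (s → p)) holds.

[⇐] Assume the antecedent. If r is true, the antecedent forces (r = T, p = T, s = T), and ((¬s → p) & p) & (s & (r → p)) holds there. If r is false, the antecedent forces (r = F, p = T, s = T), and ((¬s → p) & p) & (s & (r → p)) holds there. Either way ((¬s → p) & p) & (s & (r → p)) holds.

Both directions hold.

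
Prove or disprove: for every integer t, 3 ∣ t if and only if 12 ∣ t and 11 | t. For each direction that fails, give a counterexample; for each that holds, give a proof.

(→) This fails: take t = 3. Certainly 3 ∣ 3, but 12 ∤ 3.

(←) Suppose 12 ∣ t and 11 ∣ t. Any common multiple of 12 and 11 is a multiple of their lcm; here gcd(12, 11) = 1, so lcm(12, 11) = 12·11 = 132, so 132 ∣ t. Since 3 ∣ 132, it follows that 3 ∣ t.

Only the reverse direction holds.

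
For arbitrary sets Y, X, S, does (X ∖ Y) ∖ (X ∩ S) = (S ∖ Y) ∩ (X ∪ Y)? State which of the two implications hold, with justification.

(⟹) This inclusion fails. Take Y = ∅, X = {1}, S = ∅; then 1 ∈ (X ∖ Y) ∖ (X ∩ S) but 1 ∉ (S ∖ Y) ∩ (X ∪ Y).

(⟸) This inclusion fails. Take Y = ∅, X = {1}, S = {1}; then 1 ∈ (S ∖ Y) ∩ (X ∪ Y) but 1 ∉ (X ∖ Y) ∖ (X ∩ S).

Both inclusions fail.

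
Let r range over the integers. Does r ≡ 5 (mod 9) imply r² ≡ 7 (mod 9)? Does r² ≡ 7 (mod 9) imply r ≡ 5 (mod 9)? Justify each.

The forward direction holds; the converse fails.

(⇐) This fails: take r = 4. Then 4² = 16 ≡ 7 (mod 9), yet 4 ≡ 4 (mod 9), not 5.

(⇒) Suppose r ≡ 5 (mod 9). Write r = 9j + 5. Then (9j + 5)² = 81j² + 90j + 25 = 9(9j² + 10j + 2) + 7, so r² ≡ 7 (mod 9).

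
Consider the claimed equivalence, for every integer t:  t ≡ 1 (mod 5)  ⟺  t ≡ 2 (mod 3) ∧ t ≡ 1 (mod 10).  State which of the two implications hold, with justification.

(⟹) This fails: t = 1 gives 1 ≡ 1 (mod 5) but 1 ≡ 1 (mod 3), so the conjunction on the right does not hold.

(⟸) Conversely, if t ≡ 2 (mod 3) and t ≡ 1 (mod 10), then by the Chinese remainder theorem t ≡ 11 (mod 30). Since 11 ≡ 1 (mod 5) and 5 ∣ 30, we get t ≡ 1 (mod 5).

Only the reverse direction holds.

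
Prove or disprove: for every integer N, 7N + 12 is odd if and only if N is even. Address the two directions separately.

[⇒] This fails: N = 3 gives 7N + 12 = 33, which is odd, but 3 is odd, not even.

[⇐] This also fails: N = 2 is even, but 7N + 12 = 26 is even, not odd.

Neither implication holds.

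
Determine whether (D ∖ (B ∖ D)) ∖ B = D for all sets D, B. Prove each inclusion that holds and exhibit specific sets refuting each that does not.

(⊆) Let x ∈ (D ∖ (B ∖ D)) ∖ B. Then x ∈ D and x ∉ B, from which x ∈ D.

(⊇) This inclusion fails. Take D = {1}, B = {1}; then 1 ∈ D but 1 ∉ (D ∖ (B ∖ D)) ∖ B.

(⊆) holds; (⊇) fails.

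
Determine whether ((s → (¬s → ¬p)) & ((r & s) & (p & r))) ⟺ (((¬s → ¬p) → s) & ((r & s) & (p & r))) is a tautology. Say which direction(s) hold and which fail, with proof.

(⟹) Assume the antecedent. If p is true, the antecedent forces (p = T, s = T, r = T), and the consequent holds there. If p is false, the antecedent cannot hold. Either way the consequent holds.

(⟸) Assume the antecedent. If p is true, the antecedent forces (p = T, s = T, r = T), and the consequent holds there. If p is false, the antecedent cannot hold. Either way the consequent holds.

Both implications hold.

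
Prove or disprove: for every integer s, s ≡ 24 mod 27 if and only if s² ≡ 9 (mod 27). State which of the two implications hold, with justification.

Only the forward implication holds.

(⇒) Suppose s ≡ 24 mod 27. Write s = 27j + 24. Then (27j + 24)² = 729j² + 1296j + 576 = 27(27j² + 48j + 21) + 9, so s² ≡ 9 (mod 27).

(⇐) This fails: take s = 3. Then 3² = 9 ≡ 9 (mod 27), yet 3 ≡ 3 (mod 27), not 24.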